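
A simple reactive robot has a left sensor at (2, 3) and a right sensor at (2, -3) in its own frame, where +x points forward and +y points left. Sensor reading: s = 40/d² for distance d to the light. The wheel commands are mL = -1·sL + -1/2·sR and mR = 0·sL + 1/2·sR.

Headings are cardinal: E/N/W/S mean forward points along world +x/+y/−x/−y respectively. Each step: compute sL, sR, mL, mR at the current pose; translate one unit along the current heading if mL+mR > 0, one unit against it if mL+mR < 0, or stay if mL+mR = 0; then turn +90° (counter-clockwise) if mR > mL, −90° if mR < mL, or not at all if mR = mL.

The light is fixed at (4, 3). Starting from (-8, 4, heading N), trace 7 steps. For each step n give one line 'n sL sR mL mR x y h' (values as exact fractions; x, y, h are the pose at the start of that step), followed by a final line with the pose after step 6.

n=0: pose=(-8,4,N); sL=20/117, sR=4/9; mL=-46/117, mR=2/9; mL+mR=-20/117 → advance -1; mR−mL=8/13 → turn +1·90°
n=1: pose=(-8,3,W); sL=8/41, sR=8/41; mL=-12/41, mR=4/41; mL+mR=-8/41 → advance -1; mR−mL=16/41 → turn +1·90°
n=2: pose=(-7,3,S); sL=10/17, sR=1/5; mL=-117/170, mR=1/10; mL+mR=-10/17 → advance -1; mR−mL=67/85 → turn +1·90°
n=3: pose=(-7,4,E); sL=40/97, sR=8/17; mL=-1068/1649, mR=4/17; mL+mR=-40/97 → advance -1; mR−mL=1456/1649 → turn +1·90°
n=4: pose=(-8,4,N); sL=20/117, sR=4/9; mL=-46/117, mR=2/9; mL+mR=-20/117 → advance -1; mR−mL=8/13 → turn +1·90°
n=5: pose=(-8,3,W); sL=8/41, sR=8/41; mL=-12/41, mR=4/41; mL+mR=-8/41 → advance -1; mR−mL=16/41 → turn +1·90°
n=6: pose=(-7,3,S); sL=10/17, sR=1/5; mL=-117/170, mR=1/10; mL+mR=-10/17 → advance -1; mR−mL=67/85 → turn +1·90°

0 20/117 4/9 -46/117 2/9 -8 4 N
1 8/41 8/41 -12/41 4/41 -8 3 W
2 10/17 1/5 -117/170 1/10 -7 3 S
3 40/97 8/17 -1068/1649 4/17 -7 4 E
4 20/117 4/9 -46/117 2/9 -8 4 N
5 8/41 8/41 -12/41 4/41 -8 3 W
6 10/17 1/5 -117/170 1/10 -7 3 S
final -7 4 E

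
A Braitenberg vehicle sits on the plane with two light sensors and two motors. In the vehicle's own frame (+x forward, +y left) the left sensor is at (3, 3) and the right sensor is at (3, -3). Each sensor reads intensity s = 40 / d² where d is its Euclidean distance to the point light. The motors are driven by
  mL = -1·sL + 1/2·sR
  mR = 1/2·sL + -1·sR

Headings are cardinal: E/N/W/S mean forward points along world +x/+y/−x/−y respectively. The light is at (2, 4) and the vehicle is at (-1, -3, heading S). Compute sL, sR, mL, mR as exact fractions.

left sensor world pos  = (2, -6); dL² = 100
right sensor world pos = (-4, -6); dR² = 136
sL = 40/100 = 2/5
sR = 40/136 = 5/17
mL = -1·sL + 1/2·sR = -43/170
mR = 1/2·sL + -1·sR = -8/85

2/5 5/17 -43/170 -8/85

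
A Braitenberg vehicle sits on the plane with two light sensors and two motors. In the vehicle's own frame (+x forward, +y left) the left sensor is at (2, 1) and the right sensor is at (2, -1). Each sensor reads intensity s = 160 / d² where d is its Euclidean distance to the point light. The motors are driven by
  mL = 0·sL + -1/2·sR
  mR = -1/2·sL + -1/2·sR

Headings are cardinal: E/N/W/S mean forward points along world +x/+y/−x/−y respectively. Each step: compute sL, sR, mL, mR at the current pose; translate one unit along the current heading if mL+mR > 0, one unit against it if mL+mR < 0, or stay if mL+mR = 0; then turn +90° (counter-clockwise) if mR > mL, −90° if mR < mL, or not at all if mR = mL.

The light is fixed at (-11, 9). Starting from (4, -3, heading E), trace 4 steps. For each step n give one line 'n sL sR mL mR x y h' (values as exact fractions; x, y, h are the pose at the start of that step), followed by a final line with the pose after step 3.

0 16/41 80/229 -40/229 -3472/9389 4 -3 E
1 160/421 32/73 -16/73 -12576/30733 3 -3 S
2 5/9 40/61 -20/61 -665/1098 3 -2 W
3 160/277 160/337 -80/337 -49120/93349 4 -2 N
final 4 -3 E

n=0: pose=(4,-3,E); sL=16/41, sR=80/229; mL=-40/229, mR=-3472/9389; mL+mR=-5112/9389 → advance -1; mR−mL=-8/41 → turn -1·90°
n=1: pose=(3,-3,S); sL=160/421, sR=32/73; mL=-16/73, mR=-12576/30733; mL+mR=-19312/30733 → advance -1; mR−mL=-80/421 → turn -1·90°
n=2: pose=(3,-2,W); sL=5/9, sR=40/61; mL=-20/61, mR=-665/1098; mL+mR=-1025/1098 → advance -1; mR−mL=-5/18 → turn -1·90°
n=3: pose=(4,-2,N); sL=160/277, sR=160/337; mL=-80/337, mR=-49120/93349; mL+mR=-71280/93349 → advance -1; mR−mL=-80/277 → turn -1·90°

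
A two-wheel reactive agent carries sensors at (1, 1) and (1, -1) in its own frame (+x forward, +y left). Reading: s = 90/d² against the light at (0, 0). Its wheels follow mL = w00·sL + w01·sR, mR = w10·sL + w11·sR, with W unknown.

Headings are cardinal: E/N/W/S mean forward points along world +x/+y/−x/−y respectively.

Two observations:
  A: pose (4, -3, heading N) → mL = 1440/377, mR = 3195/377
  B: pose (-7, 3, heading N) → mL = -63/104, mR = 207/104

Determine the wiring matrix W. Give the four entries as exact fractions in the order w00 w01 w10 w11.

obs A: pose=(4,-3,N) → sL=90/13, sR=90/29, mL=1440/377, mR=3195/377
obs B: pose=(-7,3,N) → sL=9/8, sR=45/26, mL=-63/104, mR=207/104
sensor matrix S = [[90/13, 90/29], [9/8, 45/26]]; det S = 166455/19604
solve [mL_A; mL_B] = S·[w00; w01] and [mR_A; mR_B] = S·[w10; w11]:
  w00 = 1, w01 = -1, w10 = 1, w11 = 1/2

1 -1 1 1/2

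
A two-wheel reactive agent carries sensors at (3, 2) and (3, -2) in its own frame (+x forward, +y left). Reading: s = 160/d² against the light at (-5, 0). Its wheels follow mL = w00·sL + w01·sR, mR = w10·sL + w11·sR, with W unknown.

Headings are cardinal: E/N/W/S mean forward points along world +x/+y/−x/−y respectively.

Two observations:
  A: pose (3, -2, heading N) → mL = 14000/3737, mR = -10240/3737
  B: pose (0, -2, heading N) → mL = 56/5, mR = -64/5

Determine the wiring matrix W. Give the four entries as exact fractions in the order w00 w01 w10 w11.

1/2 1 -1 1

obs A: pose=(3,-2,N) → sL=160/37, sR=160/101, mL=14000/3737, mR=-10240/3737
obs B: pose=(0,-2,N) → sL=16, sR=16/5, mL=56/5, mR=-64/5
sensor matrix S = [[160/37, 160/101], [16, 16/5]]; det S = -43008/3737
solve [mL_A; mL_B] = S·[w00; w01] and [mR_A; mR_B] = S·[w10; w11]:
  w00 = 1/2, w01 = 1, w10 = -1, w11 = 1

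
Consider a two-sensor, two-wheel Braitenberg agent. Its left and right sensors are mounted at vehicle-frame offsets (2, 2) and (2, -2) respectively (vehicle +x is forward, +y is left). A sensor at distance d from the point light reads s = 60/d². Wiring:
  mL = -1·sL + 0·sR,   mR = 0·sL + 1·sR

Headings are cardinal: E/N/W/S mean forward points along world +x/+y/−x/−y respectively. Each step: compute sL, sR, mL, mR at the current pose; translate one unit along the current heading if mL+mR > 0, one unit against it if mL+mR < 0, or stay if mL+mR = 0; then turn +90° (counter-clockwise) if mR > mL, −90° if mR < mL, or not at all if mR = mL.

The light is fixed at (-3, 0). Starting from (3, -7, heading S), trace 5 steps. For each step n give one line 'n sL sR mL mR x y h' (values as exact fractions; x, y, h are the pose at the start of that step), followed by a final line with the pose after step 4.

n=0: pose=(3,-7,S); sL=12/29, sR=60/97; mL=-12/29, mR=60/97; mL+mR=576/2813 → advance +1; mR−mL=2904/2813 → turn +1·90°
n=1: pose=(3,-8,E); sL=3/5, sR=15/41; mL=-3/5, mR=15/41; mL+mR=-48/205 → advance -1; mR−mL=198/205 → turn +1·90°
n=2: pose=(2,-8,N); sL=4/3, sR=12/17; mL=-4/3, mR=12/17; mL+mR=-32/51 → advance -1; mR−mL=104/51 → turn +1·90°
n=3: pose=(2,-9,W); sL=6/13, sR=30/29; mL=-6/13, mR=30/29; mL+mR=216/377 → advance +1; mR−mL=564/377 → turn +1·90°
n=4: pose=(1,-9,S); sL=60/157, sR=12/25; mL=-60/157, mR=12/25; mL+mR=384/3925 → advance +1; mR−mL=3384/3925 → turn +1·90°

0 12/29 60/97 -12/29 60/97 3 -7 S
1 3/5 15/41 -3/5 15/41 3 -8 E
2 4/3 12/17 -4/3 12/17 2 -8 N
3 6/13 30/29 -6/13 30/29 2 -9 W
4 60/157 12/25 -60/157 12/25 1 -9 S
final 1 -10 E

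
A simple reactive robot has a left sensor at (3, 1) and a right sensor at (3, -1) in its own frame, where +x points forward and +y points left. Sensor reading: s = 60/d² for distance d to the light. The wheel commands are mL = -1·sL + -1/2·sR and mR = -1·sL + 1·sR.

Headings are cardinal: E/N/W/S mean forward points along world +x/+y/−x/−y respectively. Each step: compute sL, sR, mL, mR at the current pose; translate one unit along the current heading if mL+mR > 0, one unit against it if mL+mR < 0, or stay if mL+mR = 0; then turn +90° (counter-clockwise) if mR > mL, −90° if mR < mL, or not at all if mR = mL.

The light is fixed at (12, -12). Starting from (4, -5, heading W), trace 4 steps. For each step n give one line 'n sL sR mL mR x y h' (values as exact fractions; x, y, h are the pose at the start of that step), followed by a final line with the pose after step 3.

n=0: pose=(4,-5,W); sL=60/157, sR=12/37; mL=-3162/5809, mR=-336/5809; mL+mR=-3498/5809 → advance -1; mR−mL=18/37 → turn +1·90°
n=1: pose=(5,-5,S); sL=15/13, sR=3/4; mL=-159/104, mR=-21/52; mL+mR=-201/104 → advance -1; mR−mL=9/8 → turn +1·90°
n=2: pose=(5,-4,E); sL=60/97, sR=12/13; mL=-1362/1261, mR=384/1261; mL+mR=-978/1261 → advance -1; mR−mL=18/13 → turn +1·90°
n=3: pose=(4,-4,N); sL=30/101, sR=6/17; mL=-813/1717, mR=96/1717; mL+mR=-717/1717 → advance -1; mR−mL=9/17 → turn +1·90°

0 60/157 12/37 -3162/5809 -336/5809 4 -5 W
1 15/13 3/4 -159/104 -21/52 5 -5 S
2 60/97 12/13 -1362/1261 384/1261 5 -4 E
3 30/101 6/17 -813/1717 96/1717 4 -4 N
final 4 -5 W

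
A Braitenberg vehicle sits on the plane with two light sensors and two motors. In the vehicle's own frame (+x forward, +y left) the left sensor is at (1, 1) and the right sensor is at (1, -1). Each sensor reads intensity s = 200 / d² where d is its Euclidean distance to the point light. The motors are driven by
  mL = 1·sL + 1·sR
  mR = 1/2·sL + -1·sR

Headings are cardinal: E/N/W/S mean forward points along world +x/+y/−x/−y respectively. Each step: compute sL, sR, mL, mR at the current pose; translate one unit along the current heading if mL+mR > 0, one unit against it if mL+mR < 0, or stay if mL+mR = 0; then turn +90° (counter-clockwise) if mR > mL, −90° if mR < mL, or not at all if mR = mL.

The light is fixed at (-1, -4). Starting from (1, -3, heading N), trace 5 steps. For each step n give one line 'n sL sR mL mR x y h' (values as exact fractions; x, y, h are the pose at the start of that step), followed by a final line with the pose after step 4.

n=0: pose=(1,-3,N); sL=40, sR=200/13; mL=720/13, mR=60/13; mL+mR=60 → advance +1; mR−mL=-660/13 → turn -1·90°
n=1: pose=(1,-2,E); sL=100/9, sR=20; mL=280/9, mR=-130/9; mL+mR=50/3 → advance +1; mR−mL=-410/9 → turn -1·90°
n=2: pose=(2,-2,S); sL=200/17, sR=40; mL=880/17, mR=-580/17; mL+mR=300/17 → advance +1; mR−mL=-1460/17 → turn -1·90°
n=3: pose=(2,-3,W); sL=50, sR=25; mL=75, mR=0; mL+mR=75 → advance +1; mR−mL=-75 → turn -1·90°
n=4: pose=(1,-3,N); sL=40, sR=200/13; mL=720/13, mR=60/13; mL+mR=60 → advance +1; mR−mL=-660/13 → turn -1·90°

0 40 200/13 720/13 60/13 1 -3 N
1 100/9 20 280/9 -130/9 1 -2 E
2 200/17 40 880/17 -580/17 2 -2 S
3 50 25 75 0 2 -3 W
4 40 200/13 720/13 60/13 1 -3 N
final 1 -2 E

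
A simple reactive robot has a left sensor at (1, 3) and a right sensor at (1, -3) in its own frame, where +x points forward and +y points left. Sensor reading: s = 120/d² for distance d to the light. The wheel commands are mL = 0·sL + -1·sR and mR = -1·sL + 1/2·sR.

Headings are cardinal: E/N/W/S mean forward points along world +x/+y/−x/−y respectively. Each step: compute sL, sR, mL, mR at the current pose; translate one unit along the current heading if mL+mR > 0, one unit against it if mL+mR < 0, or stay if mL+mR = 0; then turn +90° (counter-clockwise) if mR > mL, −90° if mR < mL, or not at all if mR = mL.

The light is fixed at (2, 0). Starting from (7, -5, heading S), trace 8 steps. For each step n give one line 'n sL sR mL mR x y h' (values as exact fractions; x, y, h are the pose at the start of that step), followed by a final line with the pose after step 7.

n=0: pose=(7,-5,S); sL=6/5, sR=3; mL=-3, mR=3/10; mL+mR=-27/10 → advance -1; mR−mL=33/10 → turn +1·90°
n=1: pose=(7,-4,E); sL=120/37, sR=24/17; mL=-24/17, mR=-1596/629; mL+mR=-2484/629 → advance -1; mR−mL=-708/629 → turn -1·90°
n=2: pose=(6,-4,S); sL=60/37, sR=60/13; mL=-60/13, mR=330/481; mL+mR=-1890/481 → advance -1; mR−mL=2550/481 → turn +1·90°
n=3: pose=(6,-3,E); sL=24/5, sR=120/61; mL=-120/61, mR=-1164/305; mL+mR=-1764/305 → advance -1; mR−mL=-564/305 → turn -1·90°
n=4: pose=(5,-3,S); sL=30/13, sR=15/2; mL=-15/2, mR=75/52; mL+mR=-315/52 → advance -1; mR−mL=465/52 → turn +1·90°
n=5: pose=(5,-2,E); sL=120/17, sR=120/41; mL=-120/41, mR=-3900/697; mL+mR=-5940/697 → advance -1; mR−mL=-1860/697 → turn -1·90°
n=6: pose=(4,-2,S); sL=60/17, sR=12; mL=-12, mR=42/17; mL+mR=-162/17 → advance -1; mR−mL=246/17 → turn +1·90°
n=7: pose=(4,-1,E); sL=120/13, sR=24/5; mL=-24/5, mR=-444/65; mL+mR=-756/65 → advance -1; mR−mL=-132/65 → turn -1·90°

0 6/5 3 -3 3/10 7 -5 S
1 120/37 24/17 -24/17 -1596/629 7 -4 E
2 60/37 60/13 -60/13 330/481 6 -4 S
3 24/5 120/61 -120/61 -1164/305 6 -3 E
4 30/13 15/2 -15/2 75/52 5 -3 S
5 120/17 120/41 -120/41 -3900/697 5 -2 E
6 60/17 12 -12 42/17 4 -2 S
7 120/13 24/5 -24/5 -444/65 4 -1 E
final 3 -1 S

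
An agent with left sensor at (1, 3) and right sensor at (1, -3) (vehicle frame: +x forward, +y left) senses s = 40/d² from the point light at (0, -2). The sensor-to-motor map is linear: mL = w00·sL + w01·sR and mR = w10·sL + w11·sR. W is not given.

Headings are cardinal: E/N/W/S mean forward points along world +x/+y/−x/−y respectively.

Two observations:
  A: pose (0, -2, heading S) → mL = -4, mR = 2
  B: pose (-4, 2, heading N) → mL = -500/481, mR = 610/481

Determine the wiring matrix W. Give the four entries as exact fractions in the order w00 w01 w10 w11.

-1/2 -1/2 -1/2 1

obs A: pose=(0,-2,S) → sL=4, sR=4, mL=-4, mR=2
obs B: pose=(-4,2,N) → sL=20/37, sR=20/13, mL=-500/481, mR=610/481
sensor matrix S = [[4, 4], [20/37, 20/13]]; det S = 1920/481
solve [mL_A; mL_B] = S·[w00; w01] and [mR_A; mR_B] = S·[w10; w11]:
  w00 = -1/2, w01 = -1/2, w10 = -1/2, w11 = 1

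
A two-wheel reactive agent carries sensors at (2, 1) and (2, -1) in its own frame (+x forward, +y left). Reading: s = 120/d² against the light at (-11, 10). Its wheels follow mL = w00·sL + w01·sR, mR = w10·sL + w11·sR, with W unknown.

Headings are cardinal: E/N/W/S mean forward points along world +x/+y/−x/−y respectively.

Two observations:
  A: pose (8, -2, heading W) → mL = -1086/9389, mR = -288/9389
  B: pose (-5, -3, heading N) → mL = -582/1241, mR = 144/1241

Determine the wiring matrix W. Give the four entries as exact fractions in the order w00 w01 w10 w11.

-1 1/2 1 -1

obs A: pose=(8,-2,W) → sL=60/229, sR=12/41, mL=-1086/9389, mR=-288/9389
obs B: pose=(-5,-3,N) → sL=60/73, sR=12/17, mL=-582/1241, mR=144/1241
sensor matrix S = [[60/229, 12/41], [60/73, 12/17]]; det S = -648000/11651749
solve [mL_A; mL_B] = S·[w00; w01] and [mR_A; mR_B] = S·[w10; w11]:
  w00 = -1, w01 = 1/2, w10 = 1, w11 = -1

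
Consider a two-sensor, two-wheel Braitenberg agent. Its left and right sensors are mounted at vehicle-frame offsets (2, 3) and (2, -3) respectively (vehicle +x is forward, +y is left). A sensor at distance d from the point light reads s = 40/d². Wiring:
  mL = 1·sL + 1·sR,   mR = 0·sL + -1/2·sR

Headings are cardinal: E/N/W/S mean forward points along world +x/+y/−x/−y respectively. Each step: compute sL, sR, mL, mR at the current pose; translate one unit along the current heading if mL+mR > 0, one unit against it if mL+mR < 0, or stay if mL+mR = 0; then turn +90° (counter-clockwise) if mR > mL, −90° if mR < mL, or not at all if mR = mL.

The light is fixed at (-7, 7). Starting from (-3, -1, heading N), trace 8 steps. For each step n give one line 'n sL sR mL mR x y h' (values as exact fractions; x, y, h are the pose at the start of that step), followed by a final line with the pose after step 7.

n=0: pose=(-3,-1,N); sL=40/37, sR=8/17; mL=976/629, mR=-4/17; mL+mR=828/629 → advance +1; mR−mL=-1124/629 → turn -1·90°
n=1: pose=(-3,0,E); sL=10/13, sR=5/17; mL=235/221, mR=-5/34; mL+mR=405/442 → advance +1; mR−mL=-535/442 → turn -1·90°
n=2: pose=(-2,0,S); sL=8/29, sR=8/17; mL=368/493, mR=-4/17; mL+mR=252/493 → advance +1; mR−mL=-484/493 → turn -1·90°
n=3: pose=(-2,-1,W); sL=4/13, sR=20/17; mL=328/221, mR=-10/17; mL+mR=198/221 → advance +1; mR−mL=-458/221 → turn -1·90°
n=4: pose=(-3,-1,N); sL=40/37, sR=8/17; mL=976/629, mR=-4/17; mL+mR=828/629 → advance +1; mR−mL=-1124/629 → turn -1·90°
n=5: pose=(-3,0,E); sL=10/13, sR=5/17; mL=235/221, mR=-5/34; mL+mR=405/442 → advance +1; mR−mL=-535/442 → turn -1·90°
n=6: pose=(-2,0,S); sL=8/29, sR=8/17; mL=368/493, mR=-4/17; mL+mR=252/493 → advance +1; mR−mL=-484/493 → turn -1·90°
n=7: pose=(-2,-1,W); sL=4/13, sR=20/17; mL=328/221, mR=-10/17; mL+mR=198/221 → advance +1; mR−mL=-458/221 → turn -1·90°

0 40/37 8/17 976/629 -4/17 -3 -1 N
1 10/13 5/17 235/221 -5/34 -3 0 E
2 8/29 8/17 368/493 -4/17 -2 0 S
3 4/13 20/17 328/221 -10/17 -2 -1 W
4 40/37 8/17 976/629 -4/17 -3 -1 N
5 10/13 5/17 235/221 -5/34 -3 0 E
6 8/29 8/17 368/493 -4/17 -2 0 S
7 4/13 20/17 328/221 -10/17 -2 -1 W
final -3 -1 N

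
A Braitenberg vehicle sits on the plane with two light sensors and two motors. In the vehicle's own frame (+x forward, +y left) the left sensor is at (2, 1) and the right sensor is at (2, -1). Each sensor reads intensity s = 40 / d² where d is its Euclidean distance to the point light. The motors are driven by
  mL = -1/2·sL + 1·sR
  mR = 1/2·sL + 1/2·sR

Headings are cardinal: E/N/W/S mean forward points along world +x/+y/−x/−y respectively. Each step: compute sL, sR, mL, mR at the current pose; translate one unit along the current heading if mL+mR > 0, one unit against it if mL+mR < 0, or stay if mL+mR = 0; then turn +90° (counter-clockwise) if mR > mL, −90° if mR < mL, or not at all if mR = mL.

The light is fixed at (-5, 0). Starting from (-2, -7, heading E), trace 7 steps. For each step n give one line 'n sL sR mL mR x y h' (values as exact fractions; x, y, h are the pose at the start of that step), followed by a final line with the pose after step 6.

0 40/61 40/89 660/5429 3000/5429 -2 -7 E
1 20/17 4/5 18/85 84/85 -1 -7 N
2 40/53 40/29 1540/1537 1640/1537 -1 -6 W
3 1/2 10/17 23/68 37/68 -2 -6 S
4 40/61 40/89 660/5429 3000/5429 -2 -7 E
5 20/17 4/5 18/85 84/85 -1 -7 N
6 40/53 40/29 1540/1537 1640/1537 -1 -6 W
final -2 -6 S

n=0: pose=(-2,-7,E); sL=40/61, sR=40/89; mL=660/5429, mR=3000/5429; mL+mR=60/89 → advance +1; mR−mL=2340/5429 → turn +1·90°
n=1: pose=(-1,-7,N); sL=20/17, sR=4/5; mL=18/85, mR=84/85; mL+mR=6/5 → advance +1; mR−mL=66/85 → turn +1·90°
n=2: pose=(-1,-6,W); sL=40/53, sR=40/29; mL=1540/1537, mR=1640/1537; mL+mR=60/29 → advance +1; mR−mL=100/1537 → turn +1·90°
n=3: pose=(-2,-6,S); sL=1/2, sR=10/17; mL=23/68, mR=37/68; mL+mR=15/17 → advance +1; mR−mL=7/34 → turn +1·90°
n=4: pose=(-2,-7,E); sL=40/61, sR=40/89; mL=660/5429, mR=3000/5429; mL+mR=60/89 → advance +1; mR−mL=2340/5429 → turn +1·90°
n=5: pose=(-1,-7,N); sL=20/17, sR=4/5; mL=18/85, mR=84/85; mL+mR=6/5 → advance +1; mR−mL=66/85 → turn +1·90°
n=6: pose=(-1,-6,W); sL=40/53, sR=40/29; mL=1540/1537, mR=1640/1537; mL+mR=60/29 → advance +1; mR−mL=100/1537 → turn +1·90°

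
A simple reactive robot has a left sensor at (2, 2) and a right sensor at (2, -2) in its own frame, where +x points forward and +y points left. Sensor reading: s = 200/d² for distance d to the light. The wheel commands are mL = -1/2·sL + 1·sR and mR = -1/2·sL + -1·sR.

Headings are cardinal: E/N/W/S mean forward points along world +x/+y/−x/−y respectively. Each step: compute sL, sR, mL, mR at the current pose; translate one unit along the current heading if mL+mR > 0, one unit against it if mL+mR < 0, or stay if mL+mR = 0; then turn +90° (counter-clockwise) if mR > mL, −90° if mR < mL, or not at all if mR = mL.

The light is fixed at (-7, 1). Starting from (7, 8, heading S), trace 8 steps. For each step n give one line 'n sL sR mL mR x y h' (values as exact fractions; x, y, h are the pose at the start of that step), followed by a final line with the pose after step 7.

0 200/281 200/169 39300/47489 -73100/47489 7 8 S
1 10/9 50/61 145/549 -755/549 7 9 W
2 200/269 200/389 14900/104641 -92700/104641 8 9 N
3 20/37 100/157 2130/5809 -5270/5809 8 8 E
4 200/281 200/169 39300/47489 -73100/47489 7 8 S
5 10/9 50/61 145/549 -755/549 7 9 W
6 200/269 200/389 14900/104641 -92700/104641 8 9 N
7 20/37 100/157 2130/5809 -5270/5809 8 8 E
final 7 8 S

n=0: pose=(7,8,S); sL=200/281, sR=200/169; mL=39300/47489, mR=-73100/47489; mL+mR=-200/281 → advance -1; mR−mL=-400/169 → turn -1·90°
n=1: pose=(7,9,W); sL=10/9, sR=50/61; mL=145/549, mR=-755/549; mL+mR=-10/9 → advance -1; mR−mL=-100/61 → turn -1·90°
n=2: pose=(8,9,N); sL=200/269, sR=200/389; mL=14900/104641, mR=-92700/104641; mL+mR=-200/269 → advance -1; mR−mL=-400/389 → turn -1·90°
n=3: pose=(8,8,E); sL=20/37, sR=100/157; mL=2130/5809, mR=-5270/5809; mL+mR=-20/37 → advance -1; mR−mL=-200/157 → turn -1·90°
n=4: pose=(7,8,S); sL=200/281, sR=200/169; mL=39300/47489, mR=-73100/47489; mL+mR=-200/281 → advance -1; mR−mL=-400/169 → turn -1·90°
n=5: pose=(7,9,W); sL=10/9, sR=50/61; mL=145/549, mR=-755/549; mL+mR=-10/9 → advance -1; mR−mL=-100/61 → turn -1·90°
n=6: pose=(8,9,N); sL=200/269, sR=200/389; mL=14900/104641, mR=-92700/104641; mL+mR=-200/269 → advance -1; mR−mL=-400/389 → turn -1·90°
n=7: pose=(8,8,E); sL=20/37, sR=100/157; mL=2130/5809, mR=-5270/5809; mL+mR=-20/37 → advance -1; mR−mL=-200/157 → turn -1·90°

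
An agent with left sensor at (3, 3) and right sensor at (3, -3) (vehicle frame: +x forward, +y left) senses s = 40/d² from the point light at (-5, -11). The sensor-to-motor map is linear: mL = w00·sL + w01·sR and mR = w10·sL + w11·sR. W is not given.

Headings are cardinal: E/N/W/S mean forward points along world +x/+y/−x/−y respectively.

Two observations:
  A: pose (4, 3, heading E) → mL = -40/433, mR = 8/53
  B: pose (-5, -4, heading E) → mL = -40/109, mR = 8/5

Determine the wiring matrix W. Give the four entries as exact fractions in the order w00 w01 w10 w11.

-1 0 0 1

obs A: pose=(4,3,E) → sL=40/433, sR=8/53, mL=-40/433, mR=8/53
obs B: pose=(-5,-4,E) → sL=40/109, sR=8/5, mL=-40/109, mR=8/5
sensor matrix S = [[40/433, 8/53], [40/109, 8/5]]; det S = 231168/2501441
solve [mL_A; mL_B] = S·[w00; w01] and [mR_A; mR_B] = S·[w10; w11]:
  w00 = -1, w01 = 0, w10 = 0, w11 = 1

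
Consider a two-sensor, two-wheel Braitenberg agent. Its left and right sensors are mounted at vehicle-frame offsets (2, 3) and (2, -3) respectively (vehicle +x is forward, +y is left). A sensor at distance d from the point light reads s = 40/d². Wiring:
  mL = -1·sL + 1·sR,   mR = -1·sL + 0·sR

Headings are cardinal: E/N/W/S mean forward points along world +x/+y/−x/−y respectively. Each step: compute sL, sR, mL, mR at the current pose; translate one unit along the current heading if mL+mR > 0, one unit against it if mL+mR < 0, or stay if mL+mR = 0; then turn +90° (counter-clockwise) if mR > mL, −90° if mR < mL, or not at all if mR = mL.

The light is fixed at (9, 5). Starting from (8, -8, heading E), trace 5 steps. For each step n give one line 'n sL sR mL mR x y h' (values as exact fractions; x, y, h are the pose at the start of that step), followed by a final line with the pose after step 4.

0 40/101 40/257 -6240/25957 -40/101 8 -8 E
1 20/113 4/25 -48/2825 -20/113 7 -8 S
2 40/241 40/97 5760/23377 -40/241 7 -7 W
3 5/17 2/5 9/85 -5/17 6 -7 N
4 40/101 40/257 -6240/25957 -40/101 6 -8 E
final 5 -8 S

n=0: pose=(8,-8,E); sL=40/101, sR=40/257; mL=-6240/25957, mR=-40/101; mL+mR=-16520/25957 → advance -1; mR−mL=-40/257 → turn -1·90°
n=1: pose=(7,-8,S); sL=20/113, sR=4/25; mL=-48/2825, mR=-20/113; mL+mR=-548/2825 → advance -1; mR−mL=-4/25 → turn -1·90°
n=2: pose=(7,-7,W); sL=40/241, sR=40/97; mL=5760/23377, mR=-40/241; mL+mR=1880/23377 → advance +1; mR−mL=-40/97 → turn -1·90°
n=3: pose=(6,-7,N); sL=5/17, sR=2/5; mL=9/85, mR=-5/17; mL+mR=-16/85 → advance -1; mR−mL=-2/5 → turn -1·90°
n=4: pose=(6,-8,E); sL=40/101, sR=40/257; mL=-6240/25957, mR=-40/101; mL+mR=-16520/25957 → advance -1; mR−mL=-40/257 → turn -1·90°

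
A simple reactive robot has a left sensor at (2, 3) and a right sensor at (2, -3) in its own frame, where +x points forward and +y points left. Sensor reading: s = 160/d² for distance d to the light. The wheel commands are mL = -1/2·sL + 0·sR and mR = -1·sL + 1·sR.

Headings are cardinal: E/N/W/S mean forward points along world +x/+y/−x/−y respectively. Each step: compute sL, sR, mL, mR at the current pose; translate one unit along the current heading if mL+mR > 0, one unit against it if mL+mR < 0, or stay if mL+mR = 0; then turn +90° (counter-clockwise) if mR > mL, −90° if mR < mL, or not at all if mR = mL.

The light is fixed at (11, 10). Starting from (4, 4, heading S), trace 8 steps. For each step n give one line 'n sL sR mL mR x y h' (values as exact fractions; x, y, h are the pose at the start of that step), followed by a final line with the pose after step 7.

0 2 40/41 -1 -42/41 4 4 S
1 32/29 32/17 -16/29 384/493 4 5 W
2 80/37 16/17 -40/37 -768/629 3 5 S
3 160/149 160/101 -80/149 7680/15049 3 6 W
4 40/13 20/17 -20/13 -420/221 4 6 S
5 160/117 160/81 -80/117 640/1053 4 7 W
6 80/17 80/53 -40/17 -2880/901 5 7 S
7 160/89 32/13 -80/89 768/1157 5 8 W
final 6 8 S

n=0: pose=(4,4,S); sL=2, sR=40/41; mL=-1, mR=-42/41; mL+mR=-83/41 → advance -1; mR−mL=-1/41 → turn -1·90°
n=1: pose=(4,5,W); sL=32/29, sR=32/17; mL=-16/29, mR=384/493; mL+mR=112/493 → advance +1; mR−mL=656/493 → turn +1·90°
n=2: pose=(3,5,S); sL=80/37, sR=16/17; mL=-40/37, mR=-768/629; mL+mR=-1448/629 → advance -1; mR−mL=-88/629 → turn -1·90°
n=3: pose=(3,6,W); sL=160/149, sR=160/101; mL=-80/149, mR=7680/15049; mL+mR=-400/15049 → advance -1; mR−mL=15760/15049 → turn +1·90°
n=4: pose=(4,6,S); sL=40/13, sR=20/17; mL=-20/13, mR=-420/221; mL+mR=-760/221 → advance -1; mR−mL=-80/221 → turn -1·90°
n=5: pose=(4,7,W); sL=160/117, sR=160/81; mL=-80/117, mR=640/1053; mL+mR=-80/1053 → advance -1; mR−mL=1360/1053 → turn +1·90°
n=6: pose=(5,7,S); sL=80/17, sR=80/53; mL=-40/17, mR=-2880/901; mL+mR=-5000/901 → advance -1; mR−mL=-760/901 → turn -1·90°
n=7: pose=(5,8,W); sL=160/89, sR=32/13; mL=-80/89, mR=768/1157; mL+mR=-272/1157 → advance -1; mR−mL=1808/1157 → turn +1·90°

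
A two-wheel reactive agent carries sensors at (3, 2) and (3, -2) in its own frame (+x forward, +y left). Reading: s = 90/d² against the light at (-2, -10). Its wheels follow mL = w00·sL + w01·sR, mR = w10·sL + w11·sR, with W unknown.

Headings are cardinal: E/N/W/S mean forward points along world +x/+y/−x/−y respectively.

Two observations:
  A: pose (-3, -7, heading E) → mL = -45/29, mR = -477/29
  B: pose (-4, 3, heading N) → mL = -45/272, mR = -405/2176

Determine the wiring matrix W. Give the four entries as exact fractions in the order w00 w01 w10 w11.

obs A: pose=(-3,-7,E) → sL=90/29, sR=18, mL=-45/29, mR=-477/29
obs B: pose=(-4,3,N) → sL=45/136, sR=45/128, mL=-45/272, mR=-405/2176
sensor matrix S = [[90/29, 18], [45/136, 45/128]]; det S = -153495/31552
solve [mL_A; mL_B] = S·[w00; w01] and [mR_A; mR_B] = S·[w10; w11]:
  w00 = -1/2, w01 = 0, w10 = 1/2, w11 = -1

-1/2 0 1/2 -1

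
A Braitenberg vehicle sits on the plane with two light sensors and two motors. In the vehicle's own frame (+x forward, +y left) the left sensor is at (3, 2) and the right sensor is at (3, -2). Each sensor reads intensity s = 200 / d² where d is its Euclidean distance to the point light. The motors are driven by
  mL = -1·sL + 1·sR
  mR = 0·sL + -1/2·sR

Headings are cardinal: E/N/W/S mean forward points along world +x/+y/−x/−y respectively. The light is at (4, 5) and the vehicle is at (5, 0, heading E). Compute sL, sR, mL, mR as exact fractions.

8 40/13 -64/13 -20/13

left sensor world pos  = (8, 2); dL² = 25
right sensor world pos = (8, -2); dR² = 65
sL = 200/25 = 8
sR = 200/65 = 40/13
mL = -1·sL + 1·sR = -64/13
mR = 0·sL + -1/2·sR = -20/13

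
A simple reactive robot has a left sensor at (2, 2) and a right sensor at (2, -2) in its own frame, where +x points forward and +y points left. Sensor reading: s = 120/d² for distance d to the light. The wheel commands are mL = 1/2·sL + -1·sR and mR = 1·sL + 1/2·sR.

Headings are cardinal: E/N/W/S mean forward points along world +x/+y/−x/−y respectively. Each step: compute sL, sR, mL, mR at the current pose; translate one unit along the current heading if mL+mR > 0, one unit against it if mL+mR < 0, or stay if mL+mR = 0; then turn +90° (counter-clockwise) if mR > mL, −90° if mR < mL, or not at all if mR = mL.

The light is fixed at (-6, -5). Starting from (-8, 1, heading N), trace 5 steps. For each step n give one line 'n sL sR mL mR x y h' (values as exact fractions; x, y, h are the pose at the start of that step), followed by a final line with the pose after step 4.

n=0: pose=(-8,1,N); sL=3/2, sR=15/8; mL=-9/8, mR=39/16; mL+mR=21/16 → advance +1; mR−mL=57/16 → turn +1·90°
n=1: pose=(-8,2,W); sL=120/41, sR=120/97; mL=900/3977, mR=14100/3977; mL+mR=15000/3977 → advance +1; mR−mL=13200/3977 → turn +1·90°
n=2: pose=(-9,2,S); sL=60/13, sR=12/5; mL=-6/65, mR=378/65; mL+mR=372/65 → advance +1; mR−mL=384/65 → turn +1·90°
n=3: pose=(-9,1,E); sL=24/13, sR=120/17; mL=-1356/221, mR=1188/221; mL+mR=-168/221 → advance -1; mR−mL=2544/221 → turn +1·90°
n=4: pose=(-10,1,N); sL=6/5, sR=30/17; mL=-99/85, mR=177/85; mL+mR=78/85 → advance +1; mR−mL=276/85 → turn +1·90°

0 3/2 15/8 -9/8 39/16 -8 1 N
1 120/41 120/97 900/3977 14100/3977 -8 2 W
2 60/13 12/5 -6/65 378/65 -9 2 S
3 24/13 120/17 -1356/221 1188/221 -9 1 E
4 6/5 30/17 -99/85 177/85 -10 1 N
final -10 2 W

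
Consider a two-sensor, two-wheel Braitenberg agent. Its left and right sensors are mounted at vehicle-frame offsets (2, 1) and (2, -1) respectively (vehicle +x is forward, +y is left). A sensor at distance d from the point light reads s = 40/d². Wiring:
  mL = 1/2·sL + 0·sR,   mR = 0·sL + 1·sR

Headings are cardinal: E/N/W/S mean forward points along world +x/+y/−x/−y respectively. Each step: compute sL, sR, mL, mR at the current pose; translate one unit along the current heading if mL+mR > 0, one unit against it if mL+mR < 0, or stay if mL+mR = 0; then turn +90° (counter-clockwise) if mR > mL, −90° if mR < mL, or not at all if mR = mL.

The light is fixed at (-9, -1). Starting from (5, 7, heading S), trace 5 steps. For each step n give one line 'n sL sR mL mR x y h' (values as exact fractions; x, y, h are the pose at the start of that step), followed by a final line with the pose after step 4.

n=0: pose=(5,7,S); sL=40/261, sR=8/41; mL=20/261, mR=8/41; mL+mR=2908/10701 → advance +1; mR−mL=1268/10701 → turn +1·90°
n=1: pose=(5,6,E); sL=1/8, sR=10/73; mL=1/16, mR=10/73; mL+mR=233/1168 → advance +1; mR−mL=87/1168 → turn +1·90°
n=2: pose=(6,6,N); sL=40/277, sR=40/337; mL=20/277, mR=40/337; mL+mR=17820/93349 → advance +1; mR−mL=4340/93349 → turn +1·90°
n=3: pose=(6,7,W); sL=20/109, sR=4/25; mL=10/109, mR=4/25; mL+mR=686/2725 → advance +1; mR−mL=186/2725 → turn +1·90°
n=4: pose=(5,7,S); sL=40/261, sR=8/41; mL=20/261, mR=8/41; mL+mR=2908/10701 → advance +1; mR−mL=1268/10701 → turn +1·90°

0 40/261 8/41 20/261 8/41 5 7 S
1 1/8 10/73 1/16 10/73 5 6 E
2 40/277 40/337 20/277 40/337 6 6 N
3 20/109 4/25 10/109 4/25 6 7 W
4 40/261 8/41 20/261 8/41 5 7 S
final 5 6 E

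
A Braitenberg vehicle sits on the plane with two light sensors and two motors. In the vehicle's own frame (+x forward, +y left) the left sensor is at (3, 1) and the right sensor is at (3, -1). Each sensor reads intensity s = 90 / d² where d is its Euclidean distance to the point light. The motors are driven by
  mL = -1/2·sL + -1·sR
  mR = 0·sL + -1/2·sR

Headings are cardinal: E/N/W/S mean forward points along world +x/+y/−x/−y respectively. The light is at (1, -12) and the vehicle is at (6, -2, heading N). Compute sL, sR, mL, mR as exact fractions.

left sensor world pos  = (5, 1); dL² = 185
right sensor world pos = (7, 1); dR² = 205
sL = 90/185 = 18/37
sR = 90/205 = 18/41
mL = -1/2·sL + -1·sR = -1035/1517
mR = 0·sL + -1/2·sR = -9/41

18/37 18/41 -1035/1517 -9/41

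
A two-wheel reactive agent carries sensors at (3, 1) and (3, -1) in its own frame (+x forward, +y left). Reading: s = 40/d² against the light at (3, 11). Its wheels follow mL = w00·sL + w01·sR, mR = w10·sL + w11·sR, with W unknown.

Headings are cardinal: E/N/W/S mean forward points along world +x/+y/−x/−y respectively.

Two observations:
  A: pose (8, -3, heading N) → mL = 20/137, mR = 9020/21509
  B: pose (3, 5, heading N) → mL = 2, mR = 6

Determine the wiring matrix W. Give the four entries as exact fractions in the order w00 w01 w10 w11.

1/2 0 1 1/2

obs A: pose=(8,-3,N) → sL=40/137, sR=40/157, mL=20/137, mR=9020/21509
obs B: pose=(3,5,N) → sL=4, sR=4, mL=2, mR=6
sensor matrix S = [[40/137, 40/157], [4, 4]]; det S = 3200/21509
solve [mL_A; mL_B] = S·[w00; w01] and [mR_A; mR_B] = S·[w10; w11]:
  w00 = 1/2, w01 = 0, w10 = 1, w11 = 1/2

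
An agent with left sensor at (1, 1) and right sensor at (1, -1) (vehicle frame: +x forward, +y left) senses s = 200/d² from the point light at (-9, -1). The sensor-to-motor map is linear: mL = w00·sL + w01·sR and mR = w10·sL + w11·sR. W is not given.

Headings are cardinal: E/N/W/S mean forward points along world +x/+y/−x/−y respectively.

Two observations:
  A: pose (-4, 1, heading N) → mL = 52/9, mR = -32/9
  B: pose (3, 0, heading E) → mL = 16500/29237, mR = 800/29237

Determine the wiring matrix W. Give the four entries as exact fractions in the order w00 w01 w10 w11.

1 -1/2 -1 1

obs A: pose=(-4,1,N) → sL=8, sR=40/9, mL=52/9, mR=-32/9
obs B: pose=(3,0,E) → sL=200/173, sR=200/169, mL=16500/29237, mR=800/29237
sensor matrix S = [[8, 40/9], [200/173, 200/169]]; det S = 1139200/263133
solve [mL_A; mL_B] = S·[w00; w01] and [mR_A; mR_B] = S·[w10; w11]:
  w00 = 1, w01 = -1/2, w10 = -1, w11 = 1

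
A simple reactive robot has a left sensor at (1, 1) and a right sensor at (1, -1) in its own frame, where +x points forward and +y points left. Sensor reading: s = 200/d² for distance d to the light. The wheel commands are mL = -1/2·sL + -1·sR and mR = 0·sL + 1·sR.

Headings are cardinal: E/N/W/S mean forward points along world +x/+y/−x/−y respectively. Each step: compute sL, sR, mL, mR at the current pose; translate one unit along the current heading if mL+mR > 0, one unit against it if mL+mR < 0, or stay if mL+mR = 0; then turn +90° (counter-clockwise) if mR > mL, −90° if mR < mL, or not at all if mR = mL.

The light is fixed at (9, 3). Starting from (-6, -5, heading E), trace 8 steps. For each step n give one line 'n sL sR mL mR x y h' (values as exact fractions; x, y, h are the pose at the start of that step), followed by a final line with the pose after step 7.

0 40/49 200/277 -15340/13573 200/277 -6 -5 E
1 100/169 100/137 -23750/23153 100/137 -7 -5 N
2 200/389 200/353 -113100/137317 200/353 -7 -6 W
3 25/37 50/89 -5925/6586 50/89 -6 -6 S
4 40/49 200/277 -15340/13573 200/277 -6 -5 E
5 100/169 100/137 -23750/23153 100/137 -7 -5 N
6 200/389 200/353 -113100/137317 200/353 -7 -6 W
7 25/37 50/89 -5925/6586 50/89 -6 -6 S
final -6 -5 E

n=0: pose=(-6,-5,E); sL=40/49, sR=200/277; mL=-15340/13573, mR=200/277; mL+mR=-20/49 → advance -1; mR−mL=25140/13573 → turn +1·90°
n=1: pose=(-7,-5,N); sL=100/169, sR=100/137; mL=-23750/23153, mR=100/137; mL+mR=-50/169 → advance -1; mR−mL=40650/23153 → turn +1·90°
n=2: pose=(-7,-6,W); sL=200/389, sR=200/353; mL=-113100/137317, mR=200/353; mL+mR=-100/389 → advance -1; mR−mL=190900/137317 → turn +1·90°
n=3: pose=(-6,-6,S); sL=25/37, sR=50/89; mL=-5925/6586, mR=50/89; mL+mR=-25/74 → advance -1; mR−mL=9625/6586 → turn +1·90°
n=4: pose=(-6,-5,E); sL=40/49, sR=200/277; mL=-15340/13573, mR=200/277; mL+mR=-20/49 → advance -1; mR−mL=25140/13573 → turn +1·90°
n=5: pose=(-7,-5,N); sL=100/169, sR=100/137; mL=-23750/23153, mR=100/137; mL+mR=-50/169 → advance -1; mR−mL=40650/23153 → turn +1·90°
n=6: pose=(-7,-6,W); sL=200/389, sR=200/353; mL=-113100/137317, mR=200/353; mL+mR=-100/389 → advance -1; mR−mL=190900/137317 → turn +1·90°
n=7: pose=(-6,-6,S); sL=25/37, sR=50/89; mL=-5925/6586, mR=50/89; mL+mR=-25/74 → advance -1; mR−mL=9625/6586 → turn +1·90°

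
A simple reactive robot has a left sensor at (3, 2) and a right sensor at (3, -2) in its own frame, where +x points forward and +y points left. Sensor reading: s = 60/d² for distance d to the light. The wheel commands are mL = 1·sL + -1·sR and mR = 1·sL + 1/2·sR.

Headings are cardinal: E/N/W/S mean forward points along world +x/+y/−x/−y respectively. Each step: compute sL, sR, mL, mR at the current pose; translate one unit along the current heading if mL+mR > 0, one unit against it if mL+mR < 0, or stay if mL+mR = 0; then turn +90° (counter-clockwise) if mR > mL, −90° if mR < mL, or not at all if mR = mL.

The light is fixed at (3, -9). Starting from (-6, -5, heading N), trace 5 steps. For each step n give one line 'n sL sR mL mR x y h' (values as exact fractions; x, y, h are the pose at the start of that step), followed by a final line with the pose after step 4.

n=0: pose=(-6,-5,N); sL=6/17, sR=30/49; mL=-216/833, mR=549/833; mL+mR=333/833 → advance +1; mR−mL=45/49 → turn +1·90°
n=1: pose=(-6,-4,W); sL=20/51, sR=60/193; mL=800/9843, mR=5390/9843; mL+mR=6190/9843 → advance +1; mR−mL=90/193 → turn +1·90°
n=2: pose=(-7,-4,S); sL=15/17, sR=15/37; mL=300/629, mR=1365/1258; mL+mR=1965/1258 → advance +1; mR−mL=45/74 → turn +1·90°
n=3: pose=(-7,-5,E); sL=12/17, sR=60/53; mL=-384/901, mR=1146/901; mL+mR=762/901 → advance +1; mR−mL=90/53 → turn +1·90°
n=4: pose=(-6,-5,N); sL=6/17, sR=30/49; mL=-216/833, mR=549/833; mL+mR=333/833 → advance +1; mR−mL=45/49 → turn +1·90°

0 6/17 30/49 -216/833 549/833 -6 -5 N
1 20/51 60/193 800/9843 5390/9843 -6 -4 W
2 15/17 15/37 300/629 1365/1258 -7 -4 S
3 12/17 60/53 -384/901 1146/901 -7 -5 E
4 6/17 30/49 -216/833 549/833 -6 -5 N
final -6 -4 W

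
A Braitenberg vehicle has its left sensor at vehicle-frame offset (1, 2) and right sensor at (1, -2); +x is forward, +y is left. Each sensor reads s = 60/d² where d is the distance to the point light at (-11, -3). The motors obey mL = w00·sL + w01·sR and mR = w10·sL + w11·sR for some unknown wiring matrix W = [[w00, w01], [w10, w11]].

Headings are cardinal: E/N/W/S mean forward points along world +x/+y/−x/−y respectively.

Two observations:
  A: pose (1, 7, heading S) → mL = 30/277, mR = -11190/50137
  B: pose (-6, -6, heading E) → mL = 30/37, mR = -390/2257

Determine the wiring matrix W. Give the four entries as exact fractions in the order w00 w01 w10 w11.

obs A: pose=(1,7,S) → sL=60/277, sR=60/181, mL=30/277, mR=-11190/50137
obs B: pose=(-6,-6,E) → sL=60/37, sR=60/61, mL=30/37, mR=-390/2257
sensor matrix S = [[60/277, 60/181], [60/37, 60/61]]; det S = -36720000/113159209
solve [mL_A; mL_B] = S·[w00; w01] and [mR_A; mR_B] = S·[w10; w11]:
  w00 = 1/2, w01 = 0, w10 = 1/2, w11 = -1

1/2 0 1/2 -1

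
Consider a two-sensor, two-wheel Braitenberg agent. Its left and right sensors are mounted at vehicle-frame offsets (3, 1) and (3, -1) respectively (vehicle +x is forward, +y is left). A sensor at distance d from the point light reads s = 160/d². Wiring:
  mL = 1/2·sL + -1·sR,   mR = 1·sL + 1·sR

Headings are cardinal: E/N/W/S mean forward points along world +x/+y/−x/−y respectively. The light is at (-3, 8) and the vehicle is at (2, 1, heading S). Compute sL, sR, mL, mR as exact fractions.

left sensor world pos  = (3, -2); dL² = 136
right sensor world pos = (1, -2); dR² = 116
sL = 160/136 = 20/17
sR = 160/116 = 40/29
mL = 1/2·sL + -1·sR = -390/493
mR = 1·sL + 1·sR = 1260/493

20/17 40/29 -390/493 1260/493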